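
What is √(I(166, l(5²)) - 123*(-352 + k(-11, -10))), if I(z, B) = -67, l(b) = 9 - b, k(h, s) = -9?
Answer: 4*√2771 ≈ 210.56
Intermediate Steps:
√(I(166, l(5²)) - 123*(-352 + k(-11, -10))) = √(-67 - 123*(-352 - 9)) = √(-67 - 123*(-361)) = √(-67 + 44403) = √44336 = 4*√2771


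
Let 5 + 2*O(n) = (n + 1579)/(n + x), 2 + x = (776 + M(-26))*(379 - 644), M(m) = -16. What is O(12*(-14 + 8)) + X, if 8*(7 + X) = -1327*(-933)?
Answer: 124713914041/805896 ≈ 1.5475e+5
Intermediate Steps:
X = 1238035/8 (X = -7 + (-1327*(-933))/8 = -7 + (1/8)*1238091 = -7 + 1238091/8 = 1238035/8 ≈ 1.5475e+5)
x = -201402 (x = -2 + (776 - 16)*(379 - 644) = -2 + 760*(-265) = -2 - 201400 = -201402)
O(n) = -5/2 + (1579 + n)/(2*(-201402 + n)) (O(n) = -5/2 + ((n + 1579)/(n - 201402))/2 = -5/2 + ((1579 + n)/(-201402 + n))/2 = -5/2 + (1579 + n)/(2*(-201402 + n)))
O(12*(-14 + 8)) + X = (1008589 - 48*(-14 + 8))/(2*(-201402 + 12*(-14 + 8))) + 1238035/8 = (1008589 - 48*(-6))/(2*(-201402 + 12*(-6))) + 1238035/8 = (1008589 - 4*(-72))/(2*(-201402 - 72)) + 1238035/8 = (1/2)*(1008589 + 288)/(-201474) + 1238035/8 = (1/2)*(-1/201474)*1008877 + 1238035/8 = -1008877/402948 + 1238035/8 = 124713914041/805896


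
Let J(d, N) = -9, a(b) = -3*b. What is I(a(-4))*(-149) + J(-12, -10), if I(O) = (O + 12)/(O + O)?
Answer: -158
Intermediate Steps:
I(O) = (12 + O)/(2*O) (I(O) = (12 + O)/((2*O)) = (12 + O)*(1/(2*O)) = (12 + O)/(2*O))
I(a(-4))*(-149) + J(-12, -10) = ((12 - 3*(-4))/(2*((-3*(-4)))))*(-149) - 9 = ((½)*(12 + 12)/12)*(-149) - 9 = ((½)*(1/12)*24)*(-149) - 9 = 1*(-149) - 9 = -149 - 9 = -158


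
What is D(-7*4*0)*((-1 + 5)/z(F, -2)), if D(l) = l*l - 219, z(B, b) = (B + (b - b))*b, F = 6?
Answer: 73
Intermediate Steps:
z(B, b) = B*b (z(B, b) = (B + 0)*b = B*b)
D(l) = -219 + l**2 (D(l) = l**2 - 219 = -219 + l**2)
D(-7*4*0)*((-1 + 5)/z(F, -2)) = (-219 + (-7*4*0)**2)*((-1 + 5)/((6*(-2)))) = (-219 + (-28*0)**2)*(4/(-12)) = (-219 + 0**2)*(4*(-1/12)) = (-219 + 0)*(-1/3) = -219*(-1/3) = 73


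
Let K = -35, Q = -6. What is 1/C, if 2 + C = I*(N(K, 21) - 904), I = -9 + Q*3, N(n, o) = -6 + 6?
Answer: 1/24406 ≈ 4.0974e-5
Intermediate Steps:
N(n, o) = 0
I = -27 (I = -9 - 6*3 = -9 - 18 = -27)
C = 24406 (C = -2 - 27*(0 - 904) = -2 - 27*(-904) = -2 + 24408 = 24406)
1/C = 1/24406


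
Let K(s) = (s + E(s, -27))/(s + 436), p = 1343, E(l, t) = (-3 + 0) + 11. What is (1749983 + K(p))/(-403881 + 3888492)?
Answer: 107352452/213762861 ≈ 0.50220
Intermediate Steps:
E(l, t) = 8 (E(l, t) = -3 + 11 = 8)
K(s) = (8 + s)/(436 + s) (K(s) = (s + 8)/(s + 436) = (8 + s)/(436 + s))
(1749983 + K(p))/(-403881 + 3888492) = (1749983 + (8 + 1343)/(436 + 1343))/(-403881 + 3888492) = (1749983 + 1351/1779)/3484611 = (1749983 + (1/1779)*1351)*(1/3484611) = (1749983 + 1351/1779)*(1/3484611) = (3113221108/1779)*(1/3484611) = 107352452/213762861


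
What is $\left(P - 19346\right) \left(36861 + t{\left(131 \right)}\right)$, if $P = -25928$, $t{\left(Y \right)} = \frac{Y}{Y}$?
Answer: $-1668890188$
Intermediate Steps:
$t{\left(Y \right)} = 1$
$\left(P - 19346\right) \left(36861 + t{\left(131 \right)}\right) = \left(-25928 - 19346\right) \left(36861 + 1\right) = \left(-45274\right) 36862 = -1668890188$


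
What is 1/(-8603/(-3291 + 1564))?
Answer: 1727/8603 ≈ 0.20074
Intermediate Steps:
1/(-8603/(-3291 + 1564)) = 1/(-8603/(-1727)) = 1/(-8603*(-1/1727)) = 1/(8603/1727) = 1727/8603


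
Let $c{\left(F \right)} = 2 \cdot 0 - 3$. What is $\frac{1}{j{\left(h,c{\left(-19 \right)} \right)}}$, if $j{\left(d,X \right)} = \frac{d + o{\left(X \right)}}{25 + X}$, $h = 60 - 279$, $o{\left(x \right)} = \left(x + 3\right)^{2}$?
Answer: $- \frac{22}{219} \approx -0.10046$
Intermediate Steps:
$c{\left(F \right)} = -3$ ($c{\left(F \right)} = 0 - 3 = -3$)
$o{\left(x \right)} = \left(3 + x\right)^{2}$
$h = -219$
$j{\left(d,X \right)} = \frac{d + \left(3 + X\right)^{2}}{25 + X}$
$\frac{1}{j{\left(h,c{\left(-19 \right)} \right)}} = \frac{1}{\frac{1}{25 - 3} \left(-219 + \left(3 - 3\right)^{2}\right)} = \frac{1}{\frac{1}{22} \left(-219 + 0^{2}\right)} = \frac{1}{\frac{1}{22} \left(-219 + 0\right)} = \frac{1}{\frac{1}{22} \left(-219\right)} = \frac{1}{- \frac{219}{22}} = - \frac{22}{219}$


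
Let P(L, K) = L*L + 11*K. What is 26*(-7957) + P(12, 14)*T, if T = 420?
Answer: -81722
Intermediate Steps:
P(L, K) = L**2 + 11*K
26*(-7957) + P(12, 14)*T = 26*(-7957) + (12**2 + 11*14)*420 = -206882 + (144 + 154)*420 = -206882 + 298*420 = -206882 + 125160 = -81722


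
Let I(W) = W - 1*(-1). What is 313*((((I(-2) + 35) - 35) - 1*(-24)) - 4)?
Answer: 5947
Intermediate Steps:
I(W) = 1 + W (I(W) = W + 1 = 1 + W)
313*((((I(-2) + 35) - 35) - 1*(-24)) - 4) = 313*(((((1 - 2) + 35) - 35) - 1*(-24)) - 4) = 313*((((-1 + 35) - 35) + 24) - 4) = 313*(((34 - 35) + 24) - 4) = 313*((-1 + 24) - 4) = 313*(23 - 4) = 313*19 = 5947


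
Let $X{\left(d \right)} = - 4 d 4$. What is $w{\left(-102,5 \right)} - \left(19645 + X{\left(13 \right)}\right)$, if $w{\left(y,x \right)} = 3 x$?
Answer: $-19422$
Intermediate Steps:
$X{\left(d \right)} = - 16 d$
$w{\left(-102,5 \right)} - \left(19645 + X{\left(13 \right)}\right) = 3 \cdot 5 - \left(19645 - 208\right) = 15 - \left(19645 - 208\right) = 15 - 19437 = -19422$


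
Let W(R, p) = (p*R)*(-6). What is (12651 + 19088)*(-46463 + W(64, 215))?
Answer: -4095060997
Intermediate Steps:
W(R, p) = -6*R*p (W(R, p) = (R*p)*(-6) = -6*R*p)
(12651 + 19088)*(-46463 + W(64, 215)) = (12651 + 19088)*(-46463 - 6*64*215) = 31739*(-46463 - 82560) = 31739*(-129023) = -4095060997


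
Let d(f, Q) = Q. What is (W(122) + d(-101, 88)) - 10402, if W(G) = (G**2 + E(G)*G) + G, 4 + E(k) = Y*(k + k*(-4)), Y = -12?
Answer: 540028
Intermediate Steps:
E(k) = -4 + 36*k (E(k) = -4 - 12*(k + k*(-4)) = -4 - 12*(k - 4*k) = -4 - (-36)*k = -4 + 36*k)
W(G) = G + G**2 + G*(-4 + 36*G) (W(G) = (G**2 + (-4 + 36*G)*G) + G = (G**2 + G*(-4 + 36*G)) + G = G + G**2 + G*(-4 + 36*G))
(W(122) + d(-101, 88)) - 10402 = (122*(-3 + 37*122) + 88) - 10402 = (122*(-3 + 4514) + 88) - 10402 = (122*4511 + 88) - 10402 = (550342 + 88) - 10402 = 550430 - 10402 = 540028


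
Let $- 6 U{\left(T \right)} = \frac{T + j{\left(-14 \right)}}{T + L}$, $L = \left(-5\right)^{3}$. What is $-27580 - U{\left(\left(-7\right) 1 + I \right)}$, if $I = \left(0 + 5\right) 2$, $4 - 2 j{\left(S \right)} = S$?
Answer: $- \frac{1682381}{61} \approx -27580.0$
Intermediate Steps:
$j{\left(S \right)} = 2 - \frac{S}{2}$
$L = -125$
$I = 10$ ($I = 5 \cdot 2 = 10$)
$U{\left(T \right)} = - \frac{9 + T}{6 \left(-125 + T\right)}$ ($U{\left(T \right)} = - \frac{\left(T + \left(2 - -7\right)\right) \frac{1}{T - 125}}{6} = - \frac{\left(T + \left(2 + 7\right)\right) \frac{1}{-125 + T}}{6} = - \frac{\left(T + 9\right) \frac{1}{-125 + T}}{6} = - \frac{\left(9 + T\right) \frac{1}{-125 + T}}{6} = - \frac{\frac{1}{-125 + T} \left(9 + T\right)}{6} = - \frac{9 + T}{6 \left(-125 + T\right)}$)
$-27580 - U{\left(\left(-7\right) 1 + I \right)} = -27580 - \frac{-9 - \left(\left(-7\right) 1 + 10\right)}{6 \left(-125 + \left(\left(-7\right) 1 + 10\right)\right)} = -27580 - \frac{-9 - \left(-7 + 10\right)}{6 \left(-125 + \left(-7 + 10\right)\right)} = -27580 - \frac{-9 - 3}{6 \left(-125 + 3\right)} = -27580 - \frac{-9 - 3}{6 \left(-122\right)} = -27580 - \frac{1}{6} \left(- \frac{1}{122}\right) \left(-12\right) = -27580 - \frac{1}{61} = - \frac{1682381}{61}$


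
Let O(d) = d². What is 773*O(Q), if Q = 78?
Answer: 4702932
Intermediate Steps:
773*O(Q) = 773*78² = 773*6084 = 4702932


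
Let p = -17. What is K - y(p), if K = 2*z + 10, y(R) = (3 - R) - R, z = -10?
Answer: -47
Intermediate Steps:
y(R) = 3 - 2*R
K = -10 (K = 2*(-10) + 10 = -20 + 10 = -10)
K - y(p) = -10 - (3 - 2*(-17)) = -10 - (3 + 34) = -10 - 1*37 = -10 - 37 = -47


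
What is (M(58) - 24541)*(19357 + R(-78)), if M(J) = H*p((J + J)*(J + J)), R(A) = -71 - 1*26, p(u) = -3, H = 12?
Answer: -473353020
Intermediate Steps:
R(A) = -97 (R(A) = -71 - 26 = -97)
M(J) = -36 (M(J) = 12*(-3) = -36)
(M(58) - 24541)*(19357 + R(-78)) = (-36 - 24541)*(19357 - 97) = -24577*19260 = -473353020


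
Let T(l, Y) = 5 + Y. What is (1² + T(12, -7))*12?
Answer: -12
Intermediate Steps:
(1² + T(12, -7))*12 = (1² + (5 - 7))*12 = (1 - 2)*12 = -1*12 = -12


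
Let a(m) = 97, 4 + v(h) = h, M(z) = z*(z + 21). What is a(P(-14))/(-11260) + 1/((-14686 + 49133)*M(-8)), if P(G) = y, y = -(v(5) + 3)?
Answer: -86878149/10084703720 ≈ -0.0086148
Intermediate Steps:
M(z) = z*(21 + z)
v(h) = -4 + h
y = -4 (y = -((-4 + 5) + 3) = -(1 + 3) = -1*4 = -4)
P(G) = -4
a(P(-14))/(-11260) + 1/((-14686 + 49133)*M(-8)) = 97/(-11260) + 1/((-14686 + 49133)*((-8*(21 - 8)))) = 97*(-1/11260) + 1/(34447*((-8*13))) = -97/11260 + (1/34447)/(-104) = -97/11260 + (1/34447)*(-1/104) = -97/11260 - 1/3582488 = -86878149/10084703720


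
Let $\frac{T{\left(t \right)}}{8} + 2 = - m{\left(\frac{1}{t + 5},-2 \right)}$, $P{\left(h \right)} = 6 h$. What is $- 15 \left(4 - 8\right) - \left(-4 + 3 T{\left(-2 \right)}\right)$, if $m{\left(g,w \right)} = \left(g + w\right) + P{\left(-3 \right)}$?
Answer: $-360$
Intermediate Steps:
$m{\left(g,w \right)} = -18 + g + w$ ($m{\left(g,w \right)} = \left(g + w\right) + 6 \left(-3\right) = \left(g + w\right) - 18 = -18 + g + w$)
$T{\left(t \right)} = 144 - \frac{8}{5 + t}$ ($T{\left(t \right)} = -16 + 8 \left(- (-18 + \frac{1}{t + 5} - 2)\right) = -16 + 8 \left(- (-18 + \frac{1}{5 + t} - 2)\right) = -16 + 8 \left(- (-20 + \frac{1}{5 + t})\right) = -16 + 8 \left(20 - \frac{1}{5 + t}\right) = -16 + \left(160 - \frac{8}{5 + t}\right) = 144 - \frac{8}{5 + t}$)
$- 15 \left(4 - 8\right) - \left(-4 + 3 T{\left(-2 \right)}\right) = - 15 \left(4 - 8\right) + \left(- 3 \frac{8 \left(89 + 18 \left(-2\right)\right)}{5 - 2} + 4\right) = - 15 \left(4 - 8\right) + \left(- 3 \frac{8 \left(89 - 36\right)}{3} + 4\right) = \left(-15\right) \left(-4\right) + \left(- 3 \cdot 8 \cdot \frac{1}{3} \cdot 53 + 4\right) = 60 + \left(\left(-3\right) \frac{424}{3} + 4\right) = 60 + \left(-424 + 4\right) = 60 - 420 = -360$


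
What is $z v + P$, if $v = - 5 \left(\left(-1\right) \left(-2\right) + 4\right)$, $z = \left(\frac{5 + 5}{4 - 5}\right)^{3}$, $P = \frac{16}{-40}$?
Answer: $\frac{149998}{5} \approx 30000.0$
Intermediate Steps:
$P = - \frac{2}{5}$ ($P = 16 \left(- \frac{1}{40}\right) = - \frac{2}{5} \approx -0.4$)
$z = -1000$ ($z = \left(\frac{10}{-1}\right)^{3} = \left(10 \left(-1\right)\right)^{3} = \left(-10\right)^{3} = -1000$)
$v = -30$ ($v = - 5 \left(2 + 4\right) = \left(-5\right) 6 = -30$)
$z v + P = \left(-1000\right) \left(-30\right) - \frac{2}{5} = 30000 - \frac{2}{5} = \frac{149998}{5}$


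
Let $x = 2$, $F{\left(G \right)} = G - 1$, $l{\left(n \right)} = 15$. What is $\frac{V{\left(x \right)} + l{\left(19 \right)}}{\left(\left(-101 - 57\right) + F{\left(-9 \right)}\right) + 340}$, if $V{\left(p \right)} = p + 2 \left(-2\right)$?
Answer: $\frac{13}{172} \approx 0.075581$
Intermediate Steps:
$F{\left(G \right)} = -1 + G$
$V{\left(p \right)} = -4 + p$ ($V{\left(p \right)} = p - 4 = -4 + p$)
$\frac{V{\left(x \right)} + l{\left(19 \right)}}{\left(\left(-101 - 57\right) + F{\left(-9 \right)}\right) + 340} = \frac{\left(-4 + 2\right) + 15}{\left(\left(-101 - 57\right) - 10\right) + 340} = \frac{-2 + 15}{\left(-158 - 10\right) + 340} = \frac{13}{-168 + 340} = \frac{13}{172}$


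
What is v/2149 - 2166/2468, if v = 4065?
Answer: 2688843/2651866 ≈ 1.0139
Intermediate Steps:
v/2149 - 2166/2468 = 4065/2149 - 2166/2468 = 4065*(1/2149) - 2166*1/2468 = 4065/2149 - 1083/1234 = 2688843/2651866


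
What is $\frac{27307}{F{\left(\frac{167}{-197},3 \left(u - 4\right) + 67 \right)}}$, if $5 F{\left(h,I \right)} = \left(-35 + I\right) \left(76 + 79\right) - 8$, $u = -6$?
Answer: $\frac{136535}{302} \approx 452.1$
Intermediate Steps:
$F{\left(h,I \right)} = - \frac{5433}{5} + 31 I$ ($F{\left(h,I \right)} = \frac{\left(-35 + I\right) \left(76 + 79\right) - 8}{5} = \frac{\left(-35 + I\right) 155 - 8}{5} = \frac{\left(-5425 + 155 I\right) - 8}{5} = \frac{-5433 + 155 I}{5} = - \frac{5433}{5} + 31 I$)
$\frac{27307}{F{\left(\frac{167}{-197},3 \left(u - 4\right) + 67 \right)}} = \frac{27307}{- \frac{5433}{5} + 31 \left(3 \left(-6 - 4\right) + 67\right)} = \frac{27307}{- \frac{5433}{5} + 31 \left(3 \left(-10\right) + 67\right)} = \frac{27307}{- \frac{5433}{5} + 31 \left(-30 + 67\right)} = \frac{27307}{- \frac{5433}{5} + 31 \cdot 37} = \frac{27307}{- \frac{5433}{5} + 1147} = \frac{27307}{\frac{302}{5}} = 27307 \cdot \frac{5}{302} = \frac{136535}{302}$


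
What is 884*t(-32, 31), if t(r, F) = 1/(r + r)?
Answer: -221/16 ≈ -13.813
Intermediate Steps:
t(r, F) = 1/(2*r)
884*t(-32, 31) = 884*((1/2)/(-32)) = 884*((1/2)*(-1/32)) = 884*(-1/64) = -221/16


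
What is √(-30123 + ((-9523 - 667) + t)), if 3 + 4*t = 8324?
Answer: I*√152931/2 ≈ 195.53*I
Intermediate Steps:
t = 8321/4 (t = -¾ + (¼)*8324 = -¾ + 2081 = 8321/4 ≈ 2080.3)
√(-30123 + ((-9523 - 667) + t)) = √(-30123 + ((-9523 - 667) + 8321/4)) = √(-30123 + (-10190 + 8321/4)) = √(-30123 - 32439/4) = √(-152931/4) = I*√152931/2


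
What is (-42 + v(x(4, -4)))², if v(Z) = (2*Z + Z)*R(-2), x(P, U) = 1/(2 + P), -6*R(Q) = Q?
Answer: 63001/36 ≈ 1750.0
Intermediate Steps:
R(Q) = -Q/6
v(Z) = Z (v(Z) = (2*Z + Z)*(-⅙*(-2)) = (3*Z)*(⅓) = Z)
(-42 + v(x(4, -4)))² = (-42 + 1/(2 + 4))² = (-42 + 1/6)² = (-42 + ⅙)² = (-251/6)² = 63001/36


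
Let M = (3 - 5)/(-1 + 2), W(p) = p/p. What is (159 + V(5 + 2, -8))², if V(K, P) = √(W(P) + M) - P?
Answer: (167 + I)² ≈ 27888.0 + 334.0*I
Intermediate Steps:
W(p) = 1
M = -2 (M = -2/1 = -2*1 = -2)
V(K, P) = I - P (V(K, P) = √(1 - 2) - P = √(-1) - P = I - P)
(159 + V(5 + 2, -8))² = (159 + (I - 1*(-8)))² = (159 + (I + 8))² = (159 + (8 + I))² = (167 + I)²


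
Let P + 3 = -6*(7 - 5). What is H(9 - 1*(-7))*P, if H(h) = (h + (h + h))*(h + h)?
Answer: -23040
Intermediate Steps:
H(h) = 6*h**2 (H(h) = (h + 2*h)*(2*h) = (3*h)*(2*h) = 6*h**2)
P = -15 (P = -3 - 6*(7 - 5) = -3 - 6*2 = -3 - 12 = -15)
H(9 - 1*(-7))*P = (6*(9 - 1*(-7))**2)*(-15) = (6*(9 + 7)**2)*(-15) = (6*16**2)*(-15) = (6*256)*(-15) = 1536*(-15) = -23040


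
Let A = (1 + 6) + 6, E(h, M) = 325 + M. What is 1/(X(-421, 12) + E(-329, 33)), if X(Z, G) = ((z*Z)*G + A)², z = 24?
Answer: 1/14697925583 ≈ 6.8037e-11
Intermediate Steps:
A = 13 (A = 7 + 6 = 13)
X(Z, G) = (13 + 24*G*Z)² (X(Z, G) = ((24*Z)*G + 13)² = (24*G*Z + 13)² = (13 + 24*G*Z)²)
1/(X(-421, 12) + E(-329, 33)) = 1/((13 + 24*12*(-421))² + (325 + 33)) = 1/((13 - 121248)² + 358) = 1/((-121235)² + 358) = 1/(14697925225 + 358) = 1/14697925583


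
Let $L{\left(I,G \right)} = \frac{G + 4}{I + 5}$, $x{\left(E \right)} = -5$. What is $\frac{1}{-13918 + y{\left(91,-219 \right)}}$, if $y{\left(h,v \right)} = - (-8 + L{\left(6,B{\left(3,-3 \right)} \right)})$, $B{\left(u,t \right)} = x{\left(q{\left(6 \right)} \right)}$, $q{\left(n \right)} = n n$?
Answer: $- \frac{11}{153009} \approx -7.1891 \cdot 10^{-5}$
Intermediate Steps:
$q{\left(n \right)} = n^{2}$
$B{\left(u,t \right)} = -5$
$L{\left(I,G \right)} = \frac{4 + G}{5 + I}$
$y{\left(h,v \right)} = \frac{89}{11}$ ($y{\left(h,v \right)} = - (-8 + \frac{4 - 5}{5 + 6}) = - (-8 + \frac{1}{11} \left(-1\right)) = - (-8 - \frac{1}{11}) = \left(-1\right) \left(- \frac{89}{11}\right) = \frac{89}{11}$)
$\frac{1}{-13918 + y{\left(91,-219 \right)}} = \frac{1}{-13918 + \frac{89}{11}} = \frac{1}{- \frac{153009}{11}} = - \frac{11}{153009}$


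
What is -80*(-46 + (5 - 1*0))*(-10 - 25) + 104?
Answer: -114696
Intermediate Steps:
-80*(-46 + (5 - 1*0))*(-10 - 25) + 104 = -80*(-46 + (5 + 0))*(-35) + 104 = -80*(-46 + 5)*(-35) + 104 = -(-3280)*(-35) + 104 = -80*1435 + 104 = -114800 + 104 = -114696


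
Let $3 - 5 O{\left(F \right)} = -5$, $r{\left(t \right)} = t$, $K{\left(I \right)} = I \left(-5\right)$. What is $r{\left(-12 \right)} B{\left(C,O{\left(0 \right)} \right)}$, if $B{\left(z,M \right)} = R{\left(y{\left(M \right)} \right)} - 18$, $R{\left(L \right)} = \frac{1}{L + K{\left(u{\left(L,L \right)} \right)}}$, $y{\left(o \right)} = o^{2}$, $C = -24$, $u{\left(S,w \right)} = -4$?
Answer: $\frac{10127}{47} \approx 215.47$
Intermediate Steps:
$K{\left(I \right)} = - 5 I$
$R{\left(L \right)} = \frac{1}{20 + L}$ ($R{\left(L \right)} = \frac{1}{L - -20} = \frac{1}{L + 20} = \frac{1}{20 + L}$)
$O{\left(F \right)} = \frac{8}{5}$ ($O{\left(F \right)} = \frac{3}{5} - -1 = \frac{3}{5} + 1 = \frac{8}{5}$)
$B{\left(z,M \right)} = -18 + \frac{1}{20 + M^{2}}$ ($B{\left(z,M \right)} = \frac{1}{20 + M^{2}} - 18 = -18 + \frac{1}{20 + M^{2}}$)
$r{\left(-12 \right)} B{\left(C,O{\left(0 \right)} \right)} = - 12 \left(-18 + \frac{1}{20 + \left(\frac{8}{5}\right)^{2}}\right) = - 12 \left(-18 + \frac{1}{20 + \frac{64}{25}}\right) = - 12 \left(-18 + \frac{1}{\frac{564}{25}}\right) = - 12 \left(-18 + \frac{25}{564}\right) = \left(-12\right) \left(- \frac{10127}{564}\right) = \frac{10127}{47}$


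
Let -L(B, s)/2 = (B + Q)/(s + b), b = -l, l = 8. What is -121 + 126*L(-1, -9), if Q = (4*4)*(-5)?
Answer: -22469/17 ≈ -1321.7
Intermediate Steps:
Q = -80 (Q = 16*(-5) = -80)
b = -8 (b = -1*8 = -8)
L(B, s) = -2*(-80 + B)/(-8 + s) (L(B, s) = -2*(B - 80)/(s - 8) = -2*(-80 + B)/(-8 + s))
-121 + 126*L(-1, -9) = -121 + 126*(2*(80 - 1*(-1))/(-8 - 9)) = -121 + 126*(2*(80 + 1)/(-17)) = -121 + 126*(2*(-1/17)*81) = -121 + 126*(-162/17) = -121 - 20412/17 = -22469/17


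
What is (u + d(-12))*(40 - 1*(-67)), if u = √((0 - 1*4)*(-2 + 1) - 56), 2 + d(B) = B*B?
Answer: 15194 + 214*I*√13 ≈ 15194.0 + 771.59*I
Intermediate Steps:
d(B) = -2 + B² (d(B) = -2 + B*B = -2 + B²)
u = 2*I*√13 (u = √((0 - 4)*(-1) - 56) = √(-4*(-1) - 56) = √(4 - 56) = √(-52) = 2*I*√13 ≈ 7.2111*I)
(u + d(-12))*(40 - 1*(-67)) = (2*I*√13 + (-2 + (-12)²))*(40 - 1*(-67)) = (2*I*√13 + (-2 + 144))*(40 + 67) = (2*I*√13 + 142)*107 = (142 + 2*I*√13)*107 = 15194 + 214*I*√13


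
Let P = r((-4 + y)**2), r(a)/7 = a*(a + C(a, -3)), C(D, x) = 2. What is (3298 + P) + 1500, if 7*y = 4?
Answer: 2033938/343 ≈ 5929.9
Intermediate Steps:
y = 4/7 (y = (1/7)*4 = 4/7 ≈ 0.57143)
r(a) = 7*a*(2 + a) (r(a) = 7*(a*(a + 2)) = 7*(a*(2 + a)) = 7*a*(2 + a))
P = 388224/343 (P = 7*(-4 + 4/7)**2*(2 + (-4 + 4/7)**2) = 7*(-24/7)**2*(2 + (-24/7)**2) = 7*(576/49)*(2 + 576/49) = 7*(576/49)*(674/49) = 388224/343 ≈ 1131.8)
(3298 + P) + 1500 = (3298 + 388224/343) + 1500 = 1519438/343 + 1500 = 2033938/343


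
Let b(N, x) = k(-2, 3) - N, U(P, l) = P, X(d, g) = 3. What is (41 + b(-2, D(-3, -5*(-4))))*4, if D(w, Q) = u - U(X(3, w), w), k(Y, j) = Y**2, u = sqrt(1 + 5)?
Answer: 188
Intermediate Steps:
u = sqrt(6) ≈ 2.4495
D(w, Q) = -3 + sqrt(6) (D(w, Q) = sqrt(6) - 1*3 = sqrt(6) - 3 = -3 + sqrt(6))
b(N, x) = 4 - N (b(N, x) = (-2)**2 - N = 4 - N)
(41 + b(-2, D(-3, -5*(-4))))*4 = (41 + (4 - 1*(-2)))*4 = (41 + (4 + 2))*4 = (41 + 6)*4 = 47*4 = 188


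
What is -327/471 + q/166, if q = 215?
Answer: 15661/26062 ≈ 0.60091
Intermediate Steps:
-327/471 + q/166 = -327/471 + 215/166 = -327*1/471 + 215*(1/166) = -109/157 + 215/166 = 15661/26062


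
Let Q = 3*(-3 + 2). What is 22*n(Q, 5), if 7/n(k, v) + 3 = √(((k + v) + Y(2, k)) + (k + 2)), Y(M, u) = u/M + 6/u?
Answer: -924/23 - 154*I*√10/23 ≈ -40.174 - 21.174*I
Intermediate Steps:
Y(M, u) = 6/u + u/M
Q = -3 (Q = 3*(-1) = -3)
n(k, v) = 7/(-3 + √(2 + v + 6/k + 5*k/2)) (n(k, v) = 7/(-3 + √(((k + v) + (6/k + k/2)) + (k + 2))) = 7/(-3 + √(((k + v) + (6/k + k*(½))) + (2 + k))) = 7/(-3 + √(((k + v) + (6/k + k/2)) + (2 + k))) = 7/(-3 + √(((k + v) + (k/2 + 6/k)) + (2 + k))) = 7/(-3 + √((v + 6/k + 3*k/2) + (2 + k))) = 7/(-3 + √(2 + v + 6/k + 5*k/2)))
22*n(Q, 5) = 22*(14/(-6 + √2*√(4 + 2*5 + 5*(-3) + 12/(-3)))) = 22*(14/(-6 + √2*√(4 + 10 - 15 + 12*(-⅓)))) = 22*(14/(-6 + √2*√(4 + 10 - 15 - 4))) = 22*(14/(-6 + √2*√(-5))) = 22*(14/(-6 + √2*(I*√5))) = 22*(14/(-6 + I*√10)) = 308/(-6 + I*√10)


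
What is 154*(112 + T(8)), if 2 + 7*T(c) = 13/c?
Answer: 68959/4 ≈ 17240.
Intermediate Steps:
T(c) = -2/7 + 13/(7*c) (T(c) = -2/7 + (13/c)/7 = -2/7 + 13/(7*c))
154*(112 + T(8)) = 154*(112 + (⅐)*(13 - 2*8)/8) = 154*(112 + (⅐)*(⅛)*(13 - 16)) = 154*(112 + (⅐)*(⅛)*(-3)) = 154*(112 - 3/56) = 154*(6269/56) = 68959/4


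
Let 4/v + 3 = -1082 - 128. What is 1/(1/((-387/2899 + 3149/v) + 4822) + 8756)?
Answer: 11017503199/96469257998848 ≈ 0.00011421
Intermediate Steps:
v = -4/1213 (v = 4/(-3 + (-1082 - 128)) = 4/(-3 - 1210) = 4/(-1213) = 4*(-1/1213) = -4/1213 ≈ -0.0032976)
1/(1/((-387/2899 + 3149/v) + 4822) + 8756) = 1/(1/((-387/2899 + 3149/(-4/1213)) + 4822) + 8756) = 1/(1/((-387*1/2899 + 3149*(-1213/4)) + 4822) + 8756) = 1/(1/((-387/2899 - 3819737/4) + 4822) + 8756) = 1/(1/(-11073419111/11596 + 4822) + 8756) = 1/(1/(-11017503199/11596) + 8756) = 1/(-11596/11017503199 + 8756) = 1/(96469257998848/11017503199) = 11017503199/96469257998848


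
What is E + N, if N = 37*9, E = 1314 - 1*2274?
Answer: -627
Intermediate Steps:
E = -960 (E = 1314 - 2274 = -960)
N = 333
E + N = -960 + 333 = -627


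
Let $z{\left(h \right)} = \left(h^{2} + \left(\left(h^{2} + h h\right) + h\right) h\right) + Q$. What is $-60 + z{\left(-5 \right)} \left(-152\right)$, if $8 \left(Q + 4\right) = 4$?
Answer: $30872$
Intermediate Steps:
$Q = - \frac{7}{2}$ ($Q = -4 + \frac{1}{8} \cdot 4 = -4 + \frac{1}{2} = - \frac{7}{2} \approx -3.5$)
$z{\left(h \right)} = - \frac{7}{2} + h^{2} + h \left(h + 2 h^{2}\right)$ ($z{\left(h \right)} = \left(h^{2} + \left(\left(h^{2} + h h\right) + h\right) h\right) - \frac{7}{2} = \left(h^{2} + \left(\left(h^{2} + h^{2}\right) + h\right) h\right) - \frac{7}{2} = \left(h^{2} + \left(2 h^{2} + h\right) h\right) - \frac{7}{2} = \left(h^{2} + \left(h + 2 h^{2}\right) h\right) - \frac{7}{2} = \left(h^{2} + h \left(h + 2 h^{2}\right)\right) - \frac{7}{2} = - \frac{7}{2} + h^{2} + h \left(h + 2 h^{2}\right)$)
$-60 + z{\left(-5 \right)} \left(-152\right) = -60 + \left(- \frac{7}{2} + 2 \left(-5\right)^{2} + 2 \left(-5\right)^{3}\right) \left(-152\right) = -60 + \left(- \frac{7}{2} + 2 \cdot 25 + 2 \left(-125\right)\right) \left(-152\right) = -60 + \left(- \frac{7}{2} + 50 - 250\right) \left(-152\right) = -60 - -30932 = -60 + 30932 = 30872$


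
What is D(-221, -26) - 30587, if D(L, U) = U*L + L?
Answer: -25062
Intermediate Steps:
D(L, U) = L + L*U (D(L, U) = L*U + L = L + L*U)
D(-221, -26) - 30587 = -221*(1 - 26) - 30587 = -221*(-25) - 30587 = 5525 - 30587 = -25062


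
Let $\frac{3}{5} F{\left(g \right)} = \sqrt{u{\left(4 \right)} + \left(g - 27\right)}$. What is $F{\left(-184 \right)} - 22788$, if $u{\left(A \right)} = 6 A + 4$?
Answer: $-22788 + \frac{5 i \sqrt{183}}{3} \approx -22788.0 + 22.546 i$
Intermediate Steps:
$u{\left(A \right)} = 4 + 6 A$
$F{\left(g \right)} = \frac{5 \sqrt{1 + g}}{3}$ ($F{\left(g \right)} = \frac{5 \sqrt{\left(4 + 6 \cdot 4\right) + \left(g - 27\right)}}{3} = \frac{5 \sqrt{\left(4 + 24\right) + \left(g - 27\right)}}{3} = \frac{5 \sqrt{28 + \left(-27 + g\right)}}{3} = \frac{5 \sqrt{1 + g}}{3}$)
$F{\left(-184 \right)} - 22788 = \frac{5 \sqrt{1 - 184}}{3} - 22788 = \frac{5 \sqrt{-183}}{3} - 22788 = \frac{5 i \sqrt{183}}{3} - 22788 = -22788 + \frac{5 i \sqrt{183}}{3}$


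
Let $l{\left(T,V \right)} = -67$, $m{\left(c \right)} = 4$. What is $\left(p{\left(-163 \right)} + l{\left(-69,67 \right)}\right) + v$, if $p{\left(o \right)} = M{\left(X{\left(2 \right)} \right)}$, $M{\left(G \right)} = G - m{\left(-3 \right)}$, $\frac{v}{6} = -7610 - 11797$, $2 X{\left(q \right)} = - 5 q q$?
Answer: $-116523$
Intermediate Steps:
$X{\left(q \right)} = - \frac{5 q^{2}}{2}$ ($X{\left(q \right)} = \frac{- 5 q q}{2} = \frac{\left(-5\right) q^{2}}{2} = - \frac{5 q^{2}}{2}$)
$v = -116442$ ($v = 6 \left(-7610 - 11797\right) = 6 \left(-19407\right) = -116442$)
$M{\left(G \right)} = -4 + G$ ($M{\left(G \right)} = G - 4 = -4 + G$)
$p{\left(o \right)} = -14$ ($p{\left(o \right)} = -4 - \frac{5 \cdot 2^{2}}{2} = -4 - 10 = -14$)
$\left(p{\left(-163 \right)} + l{\left(-69,67 \right)}\right) + v = \left(-14 - 67\right) - 116442 = -81 - 116442 = -116523$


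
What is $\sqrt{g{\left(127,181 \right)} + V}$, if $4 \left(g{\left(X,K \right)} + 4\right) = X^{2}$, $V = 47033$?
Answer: $\frac{\sqrt{204245}}{2} \approx 225.97$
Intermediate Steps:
$g{\left(X,K \right)} = -4 + \frac{X^{2}}{4}$
$\sqrt{g{\left(127,181 \right)} + V} = \sqrt{\left(-4 + \frac{127^{2}}{4}\right) + 47033} = \sqrt{\left(-4 + \frac{1}{4} \cdot 16129\right) + 47033} = \sqrt{\left(-4 + \frac{16129}{4}\right) + 47033} = \sqrt{\frac{16113}{4} + 47033} = \sqrt{\frac{204245}{4}} = \frac{\sqrt{204245}}{2}$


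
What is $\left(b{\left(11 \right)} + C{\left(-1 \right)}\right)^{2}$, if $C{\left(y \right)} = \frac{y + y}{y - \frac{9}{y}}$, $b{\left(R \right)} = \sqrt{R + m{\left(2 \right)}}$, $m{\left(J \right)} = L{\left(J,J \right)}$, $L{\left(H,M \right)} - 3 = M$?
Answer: $\frac{225}{16} \approx 14.063$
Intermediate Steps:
$L{\left(H,M \right)} = 3 + M$
$m{\left(J \right)} = 3 + J$
$b{\left(R \right)} = \sqrt{5 + R}$ ($b{\left(R \right)} = \sqrt{R + \left(3 + 2\right)} = \sqrt{R + 5} = \sqrt{5 + R}$)
$C{\left(y \right)} = \frac{2 y}{y - \frac{9}{y}}$
$\left(b{\left(11 \right)} + C{\left(-1 \right)}\right)^{2} = \left(\sqrt{5 + 11} + \frac{2 \left(-1\right)^{2}}{-9 + \left(-1\right)^{2}}\right)^{2} = \left(\sqrt{16} + 2 \cdot 1 \frac{1}{-9 + 1}\right)^{2} = \left(4 + 2 \cdot 1 \frac{1}{-8}\right)^{2} = \left(4 + 2 \cdot 1 \left(- \frac{1}{8}\right)\right)^{2} = \left(4 - \frac{1}{4}\right)^{2} = \left(\frac{15}{4}\right)^{2} = \frac{225}{16}$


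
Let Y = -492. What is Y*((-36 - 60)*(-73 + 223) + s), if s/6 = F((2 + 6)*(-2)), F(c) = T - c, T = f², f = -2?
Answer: 7025760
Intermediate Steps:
T = 4 (T = (-2)² = 4)
F(c) = 4 - c
s = 120 (s = 6*(4 - (2 + 6)*(-2)) = 6*(4 - 8*(-2)) = 6*(4 - 1*(-16)) = 6*(4 + 16) = 6*20 = 120)
Y*((-36 - 60)*(-73 + 223) + s) = -492*((-36 - 60)*(-73 + 223) + 120) = -492*(-96*150 + 120) = -492*(-14400 + 120) = -492*(-14280) = 7025760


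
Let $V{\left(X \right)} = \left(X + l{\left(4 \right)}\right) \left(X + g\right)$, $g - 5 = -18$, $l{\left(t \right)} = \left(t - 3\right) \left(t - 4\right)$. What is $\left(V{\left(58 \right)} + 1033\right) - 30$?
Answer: $3613$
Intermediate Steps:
$l{\left(t \right)} = \left(-4 + t\right) \left(-3 + t\right)$ ($l{\left(t \right)} = \left(-3 + t\right) \left(-4 + t\right) = \left(-4 + t\right) \left(-3 + t\right)$)
$g = -13$ ($g = 5 - 18 = -13$)
$V{\left(X \right)} = X \left(-13 + X\right)$ ($V{\left(X \right)} = \left(X + \left(12 + 4^{2} - 28\right)\right) \left(X - 13\right) = \left(X + \left(12 + 16 - 28\right)\right) \left(-13 + X\right) = \left(X + 0\right) \left(-13 + X\right) = X \left(-13 + X\right)$)
$\left(V{\left(58 \right)} + 1033\right) - 30 = \left(58 \left(-13 + 58\right) + 1033\right) - 30 = \left(58 \cdot 45 + 1033\right) - 30 = \left(2610 + 1033\right) - 30 = 3643 - 30 = 3613$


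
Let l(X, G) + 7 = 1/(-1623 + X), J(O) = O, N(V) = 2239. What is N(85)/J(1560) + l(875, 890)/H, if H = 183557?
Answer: 76851988571/53547248040 ≈ 1.4352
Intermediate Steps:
l(X, G) = -7 + 1/(-1623 + X)
N(85)/J(1560) + l(875, 890)/H = 2239/1560 + ((11362 - 7*875)/(-1623 + 875))/183557 = 2239*(1/1560) + ((11362 - 6125)/(-748))*(1/183557) = 2239/1560 - 1/748*5237*(1/183557) = 2239/1560 - 5237/748*1/183557 = 2239/1560 - 5237/137300636 = 76851988571/53547248040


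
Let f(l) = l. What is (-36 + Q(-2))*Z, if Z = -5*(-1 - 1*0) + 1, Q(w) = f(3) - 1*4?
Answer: -222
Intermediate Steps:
Q(w) = -1 (Q(w) = 3 - 1*4 = 3 - 4 = -1)
Z = 6 (Z = -5*(-1 + 0) + 1 = -5*(-1) + 1 = 5 + 1 = 6)
(-36 + Q(-2))*Z = (-36 - 1)*6 = -37*6 = -222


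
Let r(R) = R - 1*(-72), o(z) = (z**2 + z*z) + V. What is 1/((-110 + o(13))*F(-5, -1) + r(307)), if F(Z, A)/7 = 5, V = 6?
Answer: 1/8569 ≈ 0.00011670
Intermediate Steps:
F(Z, A) = 35 (F(Z, A) = 7*5 = 35)
o(z) = 6 + 2*z**2 (o(z) = (z**2 + z*z) + 6 = (z**2 + z**2) + 6 = 2*z**2 + 6 = 6 + 2*z**2)
r(R) = 72 + R (r(R) = R + 72 = 72 + R)
1/((-110 + o(13))*F(-5, -1) + r(307)) = 1/((-110 + (6 + 2*13**2))*35 + (72 + 307)) = 1/((-110 + (6 + 2*169))*35 + 379) = 1/((-110 + (6 + 338))*35 + 379) = 1/((-110 + 344)*35 + 379) = 1/(234*35 + 379) = 1/(8190 + 379) = 1/8569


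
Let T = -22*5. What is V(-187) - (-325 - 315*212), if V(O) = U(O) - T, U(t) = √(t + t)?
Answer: 67215 + I*√374 ≈ 67215.0 + 19.339*I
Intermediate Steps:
T = -110
U(t) = √2*√t (U(t) = √(2*t) = √2*√t)
V(O) = 110 + √2*√O (V(O) = √2*√O - 1*(-110) = √2*√O + 110 = 110 + √2*√O)
V(-187) - (-325 - 315*212) = (110 + √2*√(-187)) - (-325 - 315*212) = (110 + √2*(I*√187)) - (-325 - 66780) = (110 + I*√374) - 1*(-67105) = (110 + I*√374) + 67105 = 67215 + I*√374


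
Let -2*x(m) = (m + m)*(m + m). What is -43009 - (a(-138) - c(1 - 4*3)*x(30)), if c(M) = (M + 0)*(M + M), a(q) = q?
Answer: -478471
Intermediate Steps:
c(M) = 2*M**2 (c(M) = M*(2*M) = 2*M**2)
x(m) = -2*m**2 (x(m) = -(m + m)*(m + m)/2 = -2*m*2*m/2 = -2*m**2)
-43009 - (a(-138) - c(1 - 4*3)*x(30)) = -43009 - (-138 - 2*(1 - 4*3)**2*(-2*30**2)) = -43009 - (-138 - 2*(1 - 12)**2*(-2*900)) = -43009 - (-138 - 2*(-11)**2*(-1800)) = -43009 - (-138 - 2*121*(-1800)) = -43009 - (-138 - 242*(-1800)) = -43009 - (-138 - 1*(-435600)) = -43009 - (-138 + 435600) = -43009 - 1*435462 = -43009 - 435462 = -478471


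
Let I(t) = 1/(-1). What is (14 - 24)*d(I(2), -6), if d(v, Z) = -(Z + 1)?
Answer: -50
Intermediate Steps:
I(t) = -1
d(v, Z) = -1 - Z (d(v, Z) = -(1 + Z) = -1 - Z)
(14 - 24)*d(I(2), -6) = (14 - 24)*(-1 - 1*(-6)) = -10*(-1 + 6) = -10*5 = -50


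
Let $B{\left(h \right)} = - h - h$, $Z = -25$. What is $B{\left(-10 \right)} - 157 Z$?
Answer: $3945$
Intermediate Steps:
$B{\left(h \right)} = - 2 h$
$B{\left(-10 \right)} - 157 Z = \left(-2\right) \left(-10\right) - -3925 = 20 + 3925 = 3945$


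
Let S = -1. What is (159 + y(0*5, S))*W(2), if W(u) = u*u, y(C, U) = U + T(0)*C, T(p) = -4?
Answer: 632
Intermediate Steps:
y(C, U) = U - 4*C
W(u) = u²
(159 + y(0*5, S))*W(2) = (159 + (-1 - 0*5))*2² = (159 + (-1 - 4*0))*4 = (159 + (-1 + 0))*4 = (159 - 1)*4 = 158*4 = 632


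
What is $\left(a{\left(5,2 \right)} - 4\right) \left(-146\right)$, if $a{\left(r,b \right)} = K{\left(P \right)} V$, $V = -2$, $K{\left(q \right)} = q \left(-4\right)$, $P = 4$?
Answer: $-4088$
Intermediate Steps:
$K{\left(q \right)} = - 4 q$
$a{\left(r,b \right)} = 32$ ($a{\left(r,b \right)} = \left(-4\right) 4 \left(-2\right) = \left(-16\right) \left(-2\right) = 32$)
$\left(a{\left(5,2 \right)} - 4\right) \left(-146\right) = \left(32 - 4\right) \left(-146\right) = 28 \left(-146\right) = -4088$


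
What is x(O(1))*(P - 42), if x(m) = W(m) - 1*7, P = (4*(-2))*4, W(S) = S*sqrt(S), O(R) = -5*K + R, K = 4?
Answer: 518 + 1406*I*sqrt(19) ≈ 518.0 + 6128.6*I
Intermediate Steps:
O(R) = -20 + R (O(R) = -5*4 + R = -20 + R)
W(S) = S**(3/2)
P = -32 (P = -8*4 = -32)
x(m) = -7 + m**(3/2) (x(m) = m**(3/2) - 1*7 = m**(3/2) - 7 = -7 + m**(3/2))
x(O(1))*(P - 42) = (-7 + (-20 + 1)**(3/2))*(-32 - 42) = (-7 + (-19)**(3/2))*(-74) = (-7 - 19*I*sqrt(19))*(-74) = 518 + 1406*I*sqrt(19)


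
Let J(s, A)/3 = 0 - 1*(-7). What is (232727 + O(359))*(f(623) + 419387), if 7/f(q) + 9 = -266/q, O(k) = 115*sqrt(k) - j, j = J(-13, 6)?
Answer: 81881112979420/839 + 40464483050*sqrt(359)/839 ≈ 9.8508e+10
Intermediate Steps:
J(s, A) = 21 (J(s, A) = 3*(0 - 1*(-7)) = 3*(0 + 7) = 3*7 = 21)
j = 21
O(k) = -21 + 115*sqrt(k) (O(k) = 115*sqrt(k) - 1*21 = 115*sqrt(k) - 21 = -21 + 115*sqrt(k))
f(q) = 7/(-9 - 266/q)
(232727 + O(359))*(f(623) + 419387) = (232727 + (-21 + 115*sqrt(359)))*(-7*623/(266 + 9*623) + 419387) = (232706 + 115*sqrt(359))*(-7*623/(266 + 5607) + 419387) = (232706 + 115*sqrt(359))*(-7*623/5873 + 419387) = (232706 + 115*sqrt(359))*(-7*623*1/5873 + 419387) = (232706 + 115*sqrt(359))*(-623/839 + 419387) = (232706 + 115*sqrt(359))*(351865070/839) = 81881112979420/839 + 40464483050*sqrt(359)/839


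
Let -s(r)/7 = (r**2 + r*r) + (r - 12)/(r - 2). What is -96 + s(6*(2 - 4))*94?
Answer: -190728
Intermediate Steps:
s(r) = -14*r**2 - 7*(-12 + r)/(-2 + r) (s(r) = -7*((r**2 + r*r) + (r - 12)/(r - 2)) = -7*((r**2 + r**2) + (-12 + r)/(-2 + r)) = -7*(2*r**2 + (-12 + r)/(-2 + r)) = -14*r**2 - 7*(-12 + r)/(-2 + r))
-96 + s(6*(2 - 4))*94 = -96 + (7*(12 - 6*(2 - 4) - 2*216*(2 - 4)**3 + 4*(6*(2 - 4))**2)/(-2 + 6*(2 - 4)))*94 = -96 + (7*(12 - 6*(-2) - 2*(6*(-2))**3 + 4*(6*(-2))**2)/(-2 + 6*(-2)))*94 = -96 + (7*(12 - 1*(-12) - 2*(-12)**3 + 4*(-12)**2)/(-2 - 12))*94 = -96 + (7*(12 + 12 - 2*(-1728) + 4*144)/(-14))*94 = -96 + (7*(-1/14)*(12 + 12 + 3456 + 576))*94 = -96 + (7*(-1/14)*4056)*94 = -96 - 2028*94 = -96 - 190632 = -190728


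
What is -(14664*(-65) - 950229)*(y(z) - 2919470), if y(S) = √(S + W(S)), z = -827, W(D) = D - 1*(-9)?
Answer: -5556887083830 + 1903389*I*√1645 ≈ -5.5569e+12 + 7.7199e+7*I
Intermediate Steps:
W(D) = 9 + D (W(D) = D + 9 = 9 + D)
y(S) = √(9 + 2*S) (y(S) = √(S + (9 + S)) = √(9 + 2*S))
-(14664*(-65) - 950229)*(y(z) - 2919470) = -(14664*(-65) - 950229)*(√(9 + 2*(-827)) - 2919470) = -(-953160 - 950229)*(√(9 - 1654) - 2919470) = -(-1903389)*(√(-1645) - 2919470) = -(-1903389)*(I*√1645 - 2919470) = -(-1903389)*(-2919470 + I*√1645) = -(5556887083830 - 1903389*I*√1645) = -5556887083830 + 1903389*I*√1645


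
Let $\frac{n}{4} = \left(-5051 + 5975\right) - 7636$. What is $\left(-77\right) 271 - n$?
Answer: $5981$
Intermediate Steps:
$n = -26848$ ($n = 4 \left(\left(-5051 + 5975\right) - 7636\right) = 4 \left(924 - 7636\right) = 4 \left(-6712\right) = -26848$)
$\left(-77\right) 271 - n = \left(-77\right) 271 - -26848 = -20867 + 26848 = 5981$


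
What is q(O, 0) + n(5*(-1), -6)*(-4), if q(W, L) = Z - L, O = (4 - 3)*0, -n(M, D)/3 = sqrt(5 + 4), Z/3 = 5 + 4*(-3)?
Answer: 15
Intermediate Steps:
Z = -21 (Z = 3*(5 + 4*(-3)) = 3*(5 - 12) = 3*(-7) = -21)
n(M, D) = -9 (n(M, D) = -3*sqrt(5 + 4) = -3*sqrt(9) = -3*3 = -9)
O = 0 (O = 1*0 = 0)
q(W, L) = -21 - L
q(O, 0) + n(5*(-1), -6)*(-4) = (-21 - 1*0) - 9*(-4) = (-21 + 0) + 36 = -21 + 36 = 15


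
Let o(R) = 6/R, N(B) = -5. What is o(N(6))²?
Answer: 36/25 ≈ 1.4400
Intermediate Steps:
o(N(6))² = (6/(-5))² = (6*(-⅕))² = (-6/5)² = 36/25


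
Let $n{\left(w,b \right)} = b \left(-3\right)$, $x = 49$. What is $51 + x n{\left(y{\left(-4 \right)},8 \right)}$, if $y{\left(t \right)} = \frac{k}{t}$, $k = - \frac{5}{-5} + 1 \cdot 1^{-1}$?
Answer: $-1125$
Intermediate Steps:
$k = 2$ ($k = \left(-5\right) \left(- \frac{1}{5}\right) + 1 \cdot 1 = 1 + 1 = 2$)
$y{\left(t \right)} = \frac{2}{t}$
$n{\left(w,b \right)} = - 3 b$
$51 + x n{\left(y{\left(-4 \right)},8 \right)} = 51 + 49 \left(\left(-3\right) 8\right) = 51 + 49 \left(-24\right) = 51 - 1176 = -1125$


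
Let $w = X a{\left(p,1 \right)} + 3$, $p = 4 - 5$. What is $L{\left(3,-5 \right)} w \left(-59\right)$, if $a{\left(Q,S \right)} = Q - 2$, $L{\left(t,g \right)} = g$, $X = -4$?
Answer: $4425$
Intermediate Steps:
$p = -1$ ($p = 4 - 5 = -1$)
$a{\left(Q,S \right)} = -2 + Q$
$w = 15$ ($w = - 4 \left(-2 - 1\right) + 3 = \left(-4\right) \left(-3\right) + 3 = 12 + 3 = 15$)
$L{\left(3,-5 \right)} w \left(-59\right) = \left(-5\right) 15 \left(-59\right) = \left(-75\right) \left(-59\right) = 4425$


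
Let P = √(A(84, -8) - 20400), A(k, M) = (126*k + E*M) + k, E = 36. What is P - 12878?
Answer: -12878 + 2*I*√2505 ≈ -12878.0 + 100.1*I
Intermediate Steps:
A(k, M) = 36*M + 127*k (A(k, M) = (126*k + 36*M) + k = (36*M + 126*k) + k = 36*M + 127*k)
P = 2*I*√2505 (P = √((36*(-8) + 127*84) - 20400) = √((-288 + 10668) - 20400) = √(10380 - 20400) = √(-10020) = 2*I*√2505 ≈ 100.1*I)
P - 12878 = 2*I*√2505 - 12878 = -12878 + 2*I*√2505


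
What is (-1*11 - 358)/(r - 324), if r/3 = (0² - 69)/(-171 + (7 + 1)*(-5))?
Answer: 8651/7573 ≈ 1.1423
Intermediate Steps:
r = 207/211 (r = 3*((0² - 69)/(-171 + (7 + 1)*(-5))) = 3*((0 - 69)/(-171 + 8*(-5))) = 3*(-69/(-171 - 40)) = 3*(-69/(-211)) = 3*(-69*(-1/211)) = 3*(69/211) = 207/211 ≈ 0.98104)
(-1*11 - 358)/(r - 324) = (-1*11 - 358)/(207/211 - 324) = (-11 - 358)/(-68157/211) = -369*(-211/68157) = 8651/7573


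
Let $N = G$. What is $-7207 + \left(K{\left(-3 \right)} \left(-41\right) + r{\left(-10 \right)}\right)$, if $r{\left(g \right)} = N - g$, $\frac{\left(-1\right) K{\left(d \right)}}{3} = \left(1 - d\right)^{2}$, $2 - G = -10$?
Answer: $-5217$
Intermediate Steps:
$G = 12$ ($G = 2 - -10 = 2 + 10 = 12$)
$N = 12$
$K{\left(d \right)} = - 3 \left(1 - d\right)^{2}$
$r{\left(g \right)} = 12 - g$
$-7207 + \left(K{\left(-3 \right)} \left(-41\right) + r{\left(-10 \right)}\right) = -7207 + \left(- 3 \left(-1 - 3\right)^{2} \left(-41\right) + \left(12 - -10\right)\right) = -7207 + \left(- 3 \left(-4\right)^{2} \left(-41\right) + \left(12 + 10\right)\right) = -7207 + \left(\left(-3\right) 16 \left(-41\right) + 22\right) = -7207 + \left(\left(-48\right) \left(-41\right) + 22\right) = -7207 + \left(1968 + 22\right) = -7207 + 1990 = -5217$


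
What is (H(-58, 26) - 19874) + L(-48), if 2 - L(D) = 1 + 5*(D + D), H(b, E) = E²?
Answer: -18717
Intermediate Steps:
L(D) = 1 - 10*D (L(D) = 2 - (1 + 5*(D + D)) = 2 - (1 + 5*(2*D)) = 2 - (1 + 10*D) = 2 + (-1 - 10*D) = 1 - 10*D)
(H(-58, 26) - 19874) + L(-48) = (26² - 19874) + (1 - 10*(-48)) = (676 - 19874) + (1 + 480) = -19198 + 481 = -18717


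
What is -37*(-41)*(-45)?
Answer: -68265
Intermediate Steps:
-37*(-41)*(-45) = 1517*(-45) = -68265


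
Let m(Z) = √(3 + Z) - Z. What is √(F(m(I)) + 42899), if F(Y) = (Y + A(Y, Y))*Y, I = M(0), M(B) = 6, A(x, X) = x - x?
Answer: 2*√10727 ≈ 207.14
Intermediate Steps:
A(x, X) = 0
I = 6
F(Y) = Y² (F(Y) = (Y + 0)*Y = Y*Y = Y²)
√(F(m(I)) + 42899) = √((√(3 + 6) - 1*6)² + 42899) = √((√9 - 6)² + 42899) = √((3 - 6)² + 42899) = √((-3)² + 42899) = √(9 + 42899) = √42908 = 2*√10727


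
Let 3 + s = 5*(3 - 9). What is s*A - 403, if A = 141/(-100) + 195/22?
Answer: -64897/100 ≈ -648.97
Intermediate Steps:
s = -33 (s = -3 + 5*(3 - 9) = -3 + 5*(-6) = -3 - 30 = -33)
A = 8199/1100 (A = 141*(-1/100) + 195*(1/22) = -141/100 + 195/22 = 8199/1100 ≈ 7.4536)
s*A - 403 = -33*8199/1100 - 403 = -24597/100 - 403 = -64897/100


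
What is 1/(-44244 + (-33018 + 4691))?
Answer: -1/72571 ≈ -1.3780e-5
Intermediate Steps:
1/(-44244 + (-33018 + 4691)) = 1/(-44244 - 28327) = 1/(-72571) = -1/72571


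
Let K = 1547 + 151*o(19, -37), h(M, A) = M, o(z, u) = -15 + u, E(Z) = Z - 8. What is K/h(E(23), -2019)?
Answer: -1261/3 ≈ -420.33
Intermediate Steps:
E(Z) = -8 + Z
K = -6305 (K = 1547 + 151*(-15 - 37) = 1547 + 151*(-52) = 1547 - 7852 = -6305)
K/h(E(23), -2019) = -6305/(-8 + 23) = -6305/15 = -6305*1/15 = -1261/3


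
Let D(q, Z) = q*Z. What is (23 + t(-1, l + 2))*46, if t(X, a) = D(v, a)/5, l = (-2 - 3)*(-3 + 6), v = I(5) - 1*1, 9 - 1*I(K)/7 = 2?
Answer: -23414/5 ≈ -4682.8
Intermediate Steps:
I(K) = 49 (I(K) = 63 - 7*2 = 63 - 14 = 49)
v = 48 (v = 49 - 1*1 = 49 - 1 = 48)
D(q, Z) = Z*q
l = -15 (l = -5*3 = -15)
t(X, a) = 48*a/5 (t(X, a) = (a*48)/5 = (48*a)*(⅕) = 48*a/5)
(23 + t(-1, l + 2))*46 = (23 + 48*(-15 + 2)/5)*46 = (23 + (48/5)*(-13))*46 = (23 - 624/5)*46 = -509/5*46 = -23414/5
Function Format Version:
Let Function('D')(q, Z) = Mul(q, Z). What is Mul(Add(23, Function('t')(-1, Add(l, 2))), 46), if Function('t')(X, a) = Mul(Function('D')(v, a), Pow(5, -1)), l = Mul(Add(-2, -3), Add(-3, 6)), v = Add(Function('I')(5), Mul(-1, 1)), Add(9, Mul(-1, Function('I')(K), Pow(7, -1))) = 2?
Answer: Rational(-23414, 5) ≈ -4682.8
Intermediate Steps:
Function('I')(K) = 49 (Function('I')(K) = Add(63, Mul(-7, 2)) = Add(63, -14) = 49)
v = 48 (v = Add(49, Mul(-1, 1)) = Add(49, -1) = 48)
Function('D')(q, Z) = Mul(Z, q)
l = -15 (l = Mul(-5, 3) = -15)
Function('t')(X, a) = Mul(Rational(48, 5), a) (Function('t')(X, a) = Mul(Mul(a, 48), Pow(5, -1)) = Mul(Mul(48, a), Rational(1, 5)) = Mul(Rational(48, 5), a))
Mul(Add(23, Function('t')(-1, Add(l, 2))), 46) = Mul(Add(23, Mul(Rational(48, 5), Add(-15, 2))), 46) = Mul(Add(23, Mul(Rational(48, 5), -13)), 46) = Mul(Add(23, Rational(-624, 5)), 46) = Mul(Rational(-509, 5), 46) = Rational(-23414, 5)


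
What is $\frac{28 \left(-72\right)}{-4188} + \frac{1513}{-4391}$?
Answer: $\frac{209651}{1532459} \approx 0.13681$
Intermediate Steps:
$\frac{28 \left(-72\right)}{-4188} + \frac{1513}{-4391} = \left(-2016\right) \left(- \frac{1}{4188}\right) + 1513 \left(- \frac{1}{4391}\right) = \frac{168}{349} - \frac{1513}{4391} = \frac{209651}{1532459}$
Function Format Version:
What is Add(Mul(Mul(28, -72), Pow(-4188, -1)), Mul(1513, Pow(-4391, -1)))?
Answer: Rational(209651, 1532459) ≈ 0.13681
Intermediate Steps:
Add(Mul(Mul(28, -72), Pow(-4188, -1)), Mul(1513, Pow(-4391, -1))) = Add(Mul(-2016, Rational(-1, 4188)), Mul(1513, Rational(-1, 4391))) = Add(Rational(168, 349), Rational(-1513, 4391)) = Rational(209651, 1532459)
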